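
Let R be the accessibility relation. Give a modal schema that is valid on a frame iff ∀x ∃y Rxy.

This is seriality; the standard corresponding axiom is D: □s → ◇s.
Suppose □s→◇s is valid. At any x set V(s)=W. Then □s at x, so ◇s at x, so x has a successor.

□s → ◇s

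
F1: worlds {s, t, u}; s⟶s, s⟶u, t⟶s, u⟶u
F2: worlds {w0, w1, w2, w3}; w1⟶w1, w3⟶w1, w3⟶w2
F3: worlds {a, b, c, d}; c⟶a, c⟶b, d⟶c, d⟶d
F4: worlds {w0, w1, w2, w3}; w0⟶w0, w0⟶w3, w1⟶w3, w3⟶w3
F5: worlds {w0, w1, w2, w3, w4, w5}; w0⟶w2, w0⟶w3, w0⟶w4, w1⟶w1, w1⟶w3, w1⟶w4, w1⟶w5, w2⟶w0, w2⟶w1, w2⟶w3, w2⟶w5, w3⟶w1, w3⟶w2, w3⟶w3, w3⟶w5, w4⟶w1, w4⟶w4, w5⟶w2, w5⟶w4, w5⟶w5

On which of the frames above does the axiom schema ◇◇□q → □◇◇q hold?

F1, F4, F5

This is the axiom for a generalized confluence (Geach) condition; its first-order frame correspondent is ∀x ∀y ∀z ((xR²y ∧ xRz) → ∃w (yRw ∧ zR²w)).
F1: holds.
F2: fails — w3R²w1, w3Rw2 but no w with w1Rw and w2R²w.
F3: fails — dR²a, dRc but no w with aRw and cR²w.
F4: holds.
F5: holds.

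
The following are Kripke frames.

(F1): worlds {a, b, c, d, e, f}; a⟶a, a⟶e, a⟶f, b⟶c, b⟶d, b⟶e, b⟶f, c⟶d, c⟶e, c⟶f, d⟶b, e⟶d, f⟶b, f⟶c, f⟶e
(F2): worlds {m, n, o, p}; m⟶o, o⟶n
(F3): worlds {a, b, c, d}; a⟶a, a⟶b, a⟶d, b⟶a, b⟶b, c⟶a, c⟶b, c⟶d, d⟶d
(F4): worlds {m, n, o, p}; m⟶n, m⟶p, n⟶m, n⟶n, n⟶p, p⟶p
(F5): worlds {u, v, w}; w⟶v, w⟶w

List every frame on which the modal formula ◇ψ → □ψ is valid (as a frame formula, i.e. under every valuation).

(F2)

Frame correspondent (Sahlqvist): ∀x ∀y ∀z (Rxy ∧ Rxz → y = z) — i.e. partial functionality.
(F1): fails — a sees both a and e.
(F2): holds.
(F3): fails — a sees both a and b.
(F4): fails — m sees both n and p.
(F5): fails — w sees both v and w.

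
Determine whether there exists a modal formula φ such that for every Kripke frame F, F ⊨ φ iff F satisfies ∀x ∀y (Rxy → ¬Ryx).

No

Any modally definable frame class is closed under surjective bounded morphisms.
The 4-cycle (worlds w0,w1,w2,w3 with w0→w1→w2→w3→w0) is asymmetric. Mapping every world to a single reflexive point • is a surjective bounded morphism, and the reflexive point is not asymmetric (R•• but asymmetry requires ¬R••).
Hence asymmetry is not modally definable.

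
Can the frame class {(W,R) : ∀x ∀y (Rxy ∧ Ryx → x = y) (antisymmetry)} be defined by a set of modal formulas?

No

If a class were modally definable it would be closed under surjective bounded morphisms (Goldblatt–Thomason).
The 8-cycle (worlds s,t,u,v,w,x,y,z with s→t→u→v→w→x→y→z→s) is antisymmetric. Sending even-indexed worlds to • and odd-indexed worlds to ∘ is a surjective bounded morphism onto the two-world frame with •↔∘, which is not antisymmetric.
So the class is not modally definable.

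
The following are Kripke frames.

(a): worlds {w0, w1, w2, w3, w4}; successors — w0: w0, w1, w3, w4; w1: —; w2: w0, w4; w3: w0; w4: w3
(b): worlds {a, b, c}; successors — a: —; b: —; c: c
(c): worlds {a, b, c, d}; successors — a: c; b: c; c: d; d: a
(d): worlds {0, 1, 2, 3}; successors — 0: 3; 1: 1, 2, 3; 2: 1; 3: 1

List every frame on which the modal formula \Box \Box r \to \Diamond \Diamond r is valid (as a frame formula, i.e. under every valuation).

The schema corresponds to a generalized confluence (Geach) condition: \forall x \exists w (x R^2 w \wedge x R^2 w).
(a): fails — at w1 but no w with w1R²w and w1R²w.
(b): fails — at a but no w with aR²w and aR²w.
(c): holds.
(d): holds.
Valid on: (c), (d).

(c), (d)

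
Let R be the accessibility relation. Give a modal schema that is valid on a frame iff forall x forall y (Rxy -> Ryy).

□(□p → p)

A defining formula is □(□p → p) (the T□ axiom).
Suppose □(□p→p) is valid. Take Rxy and set V(p)={w : Ryw}. Then at y, □p holds; since □(□p→p) at x, □p→p at y, so p at y, i.e. Ryy.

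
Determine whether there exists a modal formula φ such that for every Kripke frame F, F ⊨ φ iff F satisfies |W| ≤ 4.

If a class were modally definable it would be closed under disjoint unions (Goldblatt–Thomason).
Any modal formula valid on each of 5 disjoint one-world frames is valid on their disjoint union (validity is preserved under disjoint unions). Each one-world frame has |W|=1≤4, but the union has |W|=5.
So no modal formula (or set of formulas) defines exactly the |W|≤4 frames.

Not definable by any modal formula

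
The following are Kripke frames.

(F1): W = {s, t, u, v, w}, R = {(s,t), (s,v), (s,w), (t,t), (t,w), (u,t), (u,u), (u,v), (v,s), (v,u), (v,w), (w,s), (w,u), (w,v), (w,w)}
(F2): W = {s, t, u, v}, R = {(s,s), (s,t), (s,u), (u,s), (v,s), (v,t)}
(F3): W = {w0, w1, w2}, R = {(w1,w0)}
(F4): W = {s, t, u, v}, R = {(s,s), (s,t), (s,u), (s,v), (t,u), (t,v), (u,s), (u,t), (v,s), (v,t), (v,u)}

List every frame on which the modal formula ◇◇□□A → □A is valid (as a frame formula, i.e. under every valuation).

This is the axiom for a generalized confluence (Geach) condition; its first-order frame correspondent is ∀x ∀y ∀z ((xR²y ∧ xRz) → ∃w (yR²w ∧ z = w)).
(F1): ✓.
(F2): fails — sR²t, sRs but no w with tR²w and s=w.
(F3): ✓.
(F4): fails — sR²t, sRv but no w with tR²w and v=w.

(F1), (F3)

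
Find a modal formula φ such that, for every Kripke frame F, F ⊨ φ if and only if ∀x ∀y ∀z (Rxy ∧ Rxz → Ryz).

◇r → □◇r

This is the Euclidean property; the standard corresponding axiom is 5: ◇r → □◇r.
Suppose ◇r→□◇r is valid. Take Rxy, Rxz and set V(r)={y}. Then ◇r at x, so □◇r at x, so ◇r at z, so some w with Rzw has r; w=y, i.e. Rzy. By symmetry of the argument, Ryz.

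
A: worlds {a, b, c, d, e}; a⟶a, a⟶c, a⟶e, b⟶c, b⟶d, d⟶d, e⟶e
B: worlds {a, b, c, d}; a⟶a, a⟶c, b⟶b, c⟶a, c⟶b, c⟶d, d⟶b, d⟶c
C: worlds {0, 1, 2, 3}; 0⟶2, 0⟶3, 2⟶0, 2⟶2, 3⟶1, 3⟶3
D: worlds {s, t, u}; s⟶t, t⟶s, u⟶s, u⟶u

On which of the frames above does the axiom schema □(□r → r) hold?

none

The schema corresponds to shift-reflexivity: ∀x ∀y (Rxy → Ryy).
A: fails — Rbc but not Rcc.
B: fails — Rcd but not Rdd.
C: fails — R31 but not R11.
D: fails — Rus but not Rss.
Valid on no frame.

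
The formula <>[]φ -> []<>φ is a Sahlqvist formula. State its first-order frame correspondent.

Suppose ◇□φ→□◇φ is valid. Take Rxy, Rxz and set V(φ)={w : Ryw}. Then □φ at y so ◇□φ at x, so □◇φ at x, so ◇φ at z, giving w with Rzw and Ryw.

convergence: forall x forall y forall z (Rxy & Rxz -> exists w (Ryw & Rzw))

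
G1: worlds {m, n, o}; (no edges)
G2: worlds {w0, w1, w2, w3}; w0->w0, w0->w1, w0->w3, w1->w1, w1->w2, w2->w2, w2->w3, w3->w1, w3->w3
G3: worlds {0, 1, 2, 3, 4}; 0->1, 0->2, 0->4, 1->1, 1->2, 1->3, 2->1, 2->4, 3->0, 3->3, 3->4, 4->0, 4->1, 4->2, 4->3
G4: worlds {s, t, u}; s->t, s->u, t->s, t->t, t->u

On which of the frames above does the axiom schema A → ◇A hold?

G2

This is the axiom for reflexivity; its first-order frame correspondent is ∀x Rxx.
G1: fails — world m does not see itself.
G2: satisfies the condition.
G3: fails — world 0 does not see itself.
G4: fails — world s does not see itself.
Valid on: G2.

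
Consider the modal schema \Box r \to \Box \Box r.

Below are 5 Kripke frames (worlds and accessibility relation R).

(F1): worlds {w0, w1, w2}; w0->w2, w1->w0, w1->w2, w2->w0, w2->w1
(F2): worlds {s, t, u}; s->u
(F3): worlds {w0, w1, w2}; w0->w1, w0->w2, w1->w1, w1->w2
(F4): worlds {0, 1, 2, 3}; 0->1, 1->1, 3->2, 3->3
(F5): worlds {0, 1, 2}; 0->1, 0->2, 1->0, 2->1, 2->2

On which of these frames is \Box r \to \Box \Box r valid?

(F2), (F3), (F4)

The schema corresponds to transitivity: \forall x \forall y \forall z (Rxy \wedge Ryz \to Rxz).
(F1): fails — Rw1w2 and Rw2w1 but not Rw1w1.
(F2): condition met.
(F3): condition met.
(F4): condition met.
(F5): fails — R10 and R02 but not R12.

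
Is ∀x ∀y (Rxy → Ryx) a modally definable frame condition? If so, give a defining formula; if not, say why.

Yes: it is symmetry, defined by the B schema q → □◇q.
Suppose q→□◇q is valid. Take Rxy and set V(q)={x}. Then q at x, so □◇q at x, so ◇q at y, so some z with Ryz has q; z=x, i.e. Ryx.

Yes, by q → □◇q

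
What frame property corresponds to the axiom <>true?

◇⊤ holds at w iff w has a successor, so frame-validity of ◇⊤ is exactly seriality. Equivalently via □φ → ◇φ:
Suppose □φ→◇φ is valid. At any x set V(φ)=W. Then □φ at x, so ◇φ at x, so x has a successor.
Conversely, on a frame with seriality the schema holds at every world under every valuation.
Frame condition: forall x exists y Rxy.

Seriality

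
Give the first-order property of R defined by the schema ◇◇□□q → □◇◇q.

This is a Sahlqvist (Geach-type) schema ◇^2□^2q → □^1◇^2q.
First-order correspondent: ∀x ∀y ∀z ((xR²y ∧ xRz) → ∃w (yR²w ∧ zR²w)).

∀x ∀y ∀z ((xR²y ∧ xRz) → ∃w (yR²w ∧ zR²w))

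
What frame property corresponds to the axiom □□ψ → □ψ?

density: ∀x ∀y (Rxy → ∃z (Rxz ∧ Rzy))

Suppose □□ψ→□ψ is valid. Take Rxy and set V(ψ)={w : xR²w}. Then □□ψ at x, so □ψ at x, so ψ at y, i.e. ∃z(Rxz∧Rzy).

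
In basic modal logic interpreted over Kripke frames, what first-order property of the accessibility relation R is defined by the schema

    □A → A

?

Suppose □A→A is valid. At any x set V(A)={w : Rxw}. Then □A holds at x, so A holds at x, i.e. Rxx.

Reflexivity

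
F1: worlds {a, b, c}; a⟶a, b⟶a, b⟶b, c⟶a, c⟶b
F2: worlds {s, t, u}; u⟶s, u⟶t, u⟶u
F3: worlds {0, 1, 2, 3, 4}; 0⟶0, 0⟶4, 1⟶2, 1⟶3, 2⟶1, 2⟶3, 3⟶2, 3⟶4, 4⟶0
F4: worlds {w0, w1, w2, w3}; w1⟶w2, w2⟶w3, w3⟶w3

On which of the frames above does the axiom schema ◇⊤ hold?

F1, F3

Frame correspondent (Sahlqvist): ∀x ∃y Rxy — i.e. seriality.
F1: holds.
F2: fails — world s has no successor.
F3: holds.
F4: fails — world w0 has no successor.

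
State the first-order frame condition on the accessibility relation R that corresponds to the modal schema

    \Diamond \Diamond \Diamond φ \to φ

This is a Sahlqvist (Geach-type) schema ◇^3□^0φ → □^0◇^0φ.
Minimal-valuation argument: fix x; take any y with xR^3y and any z with xR^0z. Set V(φ) to the set of worlds R-reachable from y in exactly 0 steps. Then □^0φ holds at y, so the antecedent holds at x; validity forces ◇^0φ at z, giving a w with zR^0w and yR^0w.
First-order correspondent: \forall x \forall y (x R^3 y \to \exists w (y = w \wedge x = w)).

\forall x \forall y (x R^3 y \to \exists w (y = w \wedge x = w))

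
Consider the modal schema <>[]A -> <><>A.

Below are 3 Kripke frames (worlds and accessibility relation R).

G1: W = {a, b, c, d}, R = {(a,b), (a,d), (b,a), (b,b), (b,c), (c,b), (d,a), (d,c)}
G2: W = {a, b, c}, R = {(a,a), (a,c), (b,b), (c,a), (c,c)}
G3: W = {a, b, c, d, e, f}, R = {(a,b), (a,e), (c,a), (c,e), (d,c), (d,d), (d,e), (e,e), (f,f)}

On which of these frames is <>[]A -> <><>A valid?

Frame correspondent (Sahlqvist): forall x forall y (xRy -> exists w (yRw & x R^2 w)) — i.e. a generalized confluence (Geach) condition.
G1: condition met.
G2: condition met.
G3: fails — aRb but no w with bRw and aR²w.
Valid on: G1, G2.

G1, G2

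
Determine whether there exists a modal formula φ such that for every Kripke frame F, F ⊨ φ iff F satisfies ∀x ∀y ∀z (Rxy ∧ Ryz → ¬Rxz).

Modal frame validity is preserved under surjective bounded morphisms.
The 3-cycle (worlds 0,1,2 with 0→1→2→0) is intransitive. Mapping every world to a single reflexive point • is a surjective bounded morphism; the reflexive point is not intransitive (R••∧R•• but R••).
So no modal formula (or set of formulas) defines exactly the intransitive frames.

No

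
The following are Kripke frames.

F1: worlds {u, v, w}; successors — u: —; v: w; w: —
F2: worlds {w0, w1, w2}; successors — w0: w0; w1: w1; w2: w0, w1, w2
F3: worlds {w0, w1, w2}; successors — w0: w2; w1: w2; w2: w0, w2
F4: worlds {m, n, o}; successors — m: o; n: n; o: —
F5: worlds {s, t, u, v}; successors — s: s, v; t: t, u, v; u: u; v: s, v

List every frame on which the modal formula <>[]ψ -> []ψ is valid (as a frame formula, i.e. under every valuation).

none

The schema corresponds to the Euclidean property: forall x forall y forall z (Rxy & Rxz -> Ryz).
F1: fails — Rvw and Rvw but not Rww.
F2: fails — Rw2w1 and Rw2w2 but not Rw1w2.
F3: fails — Rw2w0 and Rw2w0 but not Rw0w0.
F4: fails — Rmo and Rmo but not Roo.
F5: fails — Rtv and Rtt but not Rvt.
Valid on no frame.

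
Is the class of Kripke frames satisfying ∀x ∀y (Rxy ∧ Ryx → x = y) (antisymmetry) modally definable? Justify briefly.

Modal frame validity is preserved under surjective bounded morphisms.
The 6-cycle (worlds s,t,u,v,w,x with s→t→u→v→w→x→s) is antisymmetric. Sending even-indexed worlds to s and odd-indexed worlds to t is a surjective bounded morphism onto the two-world frame with s↔t, which is not antisymmetric.
So no modal formula (or set of formulas) defines exactly the antisymmetric frames.

Not definable by any modal formula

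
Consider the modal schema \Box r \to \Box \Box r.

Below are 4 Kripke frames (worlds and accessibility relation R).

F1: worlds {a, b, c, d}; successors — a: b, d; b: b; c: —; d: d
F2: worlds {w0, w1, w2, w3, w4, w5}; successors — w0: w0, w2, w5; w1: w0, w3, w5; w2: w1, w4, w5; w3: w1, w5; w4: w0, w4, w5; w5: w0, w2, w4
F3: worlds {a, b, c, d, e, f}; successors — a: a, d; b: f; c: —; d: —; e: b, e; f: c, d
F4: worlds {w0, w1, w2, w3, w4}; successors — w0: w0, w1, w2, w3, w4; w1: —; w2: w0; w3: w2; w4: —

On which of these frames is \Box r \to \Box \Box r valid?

F1

Frame correspondent (Sahlqvist): \forall x \forall y \forall z (Rxy \wedge Ryz \to Rxz) — i.e. transitivity.
F1: satisfies the condition.
F2: fails — Rw1w5 and Rw5w2 but not Rw1w2.
F3: fails — Reb and Rbf but not Ref.
F4: fails — Rw3w2 and Rw2w0 but not Rw3w0.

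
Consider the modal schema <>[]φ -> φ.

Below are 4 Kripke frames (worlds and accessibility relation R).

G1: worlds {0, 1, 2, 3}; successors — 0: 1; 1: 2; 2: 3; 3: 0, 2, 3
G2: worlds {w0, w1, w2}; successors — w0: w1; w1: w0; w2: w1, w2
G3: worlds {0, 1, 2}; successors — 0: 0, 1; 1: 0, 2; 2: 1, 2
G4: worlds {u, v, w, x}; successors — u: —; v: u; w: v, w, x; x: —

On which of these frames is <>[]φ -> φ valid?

G3

Frame correspondent (Sahlqvist): forall x forall y (Rxy -> Ryx) — i.e. symmetry.
G1: fails — R12 but not R21.
G2: fails — Rw2w1 but not Rw1w2.
G3: holds.
G4: fails — Rvu but not Ruv.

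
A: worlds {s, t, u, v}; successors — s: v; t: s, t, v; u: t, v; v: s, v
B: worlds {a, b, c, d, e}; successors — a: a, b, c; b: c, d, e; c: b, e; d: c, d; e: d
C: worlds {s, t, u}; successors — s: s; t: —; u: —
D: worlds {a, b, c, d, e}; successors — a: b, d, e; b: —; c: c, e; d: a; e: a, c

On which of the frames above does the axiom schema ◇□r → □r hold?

C

The schema corresponds to a generalized confluence (Geach) condition: ∀x ∀y ∀z ((xRy ∧ xRz) → ∃w (yRw ∧ z = w)).
A: fails — tRs, tRs but no w with sRw and s=w.
B: fails — aRb, aRa but no w with bRw and a=w.
C: satisfies the condition.
D: fails — aRb, aRb but no w with bRw and b=w.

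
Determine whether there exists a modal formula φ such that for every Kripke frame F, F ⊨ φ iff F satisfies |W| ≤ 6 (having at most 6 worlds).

If a class were modally definable it would be closed under disjoint unions (Goldblatt–Thomason).
Any modal formula valid on each of 7 disjoint one-world frames is valid on their disjoint union (validity is preserved under disjoint unions). Each one-world frame has |W|=1≤6, but the union has |W|=7.
So no modal formula (or set of formulas) defines exactly the |W|≤6 frames.

No — not modally definable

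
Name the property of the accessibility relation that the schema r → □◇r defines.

symmetry: ∀x ∀y (Rxy → Ryx)

Suppose r→□◇r is valid. Take Rxy and set V(r)={x}. Then r at x, so □◇r at x, so ◇r at y, so some z with Ryz has r; z=x, i.e. Ryx.
Conversely, any frame satisfying ∀x ∀y (Rxy → Ryx) validates the schema.
Frame condition: ∀x ∀y (Rxy → Ryx).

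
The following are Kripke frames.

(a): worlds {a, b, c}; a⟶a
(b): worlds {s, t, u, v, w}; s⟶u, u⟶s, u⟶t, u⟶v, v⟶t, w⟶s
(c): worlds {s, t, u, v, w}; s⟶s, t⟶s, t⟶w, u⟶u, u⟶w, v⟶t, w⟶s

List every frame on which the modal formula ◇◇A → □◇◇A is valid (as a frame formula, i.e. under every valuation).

Frame correspondent (Sahlqvist): ∀x ∀y ∀z ((xR²y ∧ xRz) → ∃w (y = w ∧ zR²w)) — i.e. a generalized confluence (Geach) condition.
(a): ✓.
(b): fails — sR²s, sRu but no w* with s=w* and uR²w*.
(c): fails — uR²u, uRw but no w* with u=w* and wR²w*.

(a)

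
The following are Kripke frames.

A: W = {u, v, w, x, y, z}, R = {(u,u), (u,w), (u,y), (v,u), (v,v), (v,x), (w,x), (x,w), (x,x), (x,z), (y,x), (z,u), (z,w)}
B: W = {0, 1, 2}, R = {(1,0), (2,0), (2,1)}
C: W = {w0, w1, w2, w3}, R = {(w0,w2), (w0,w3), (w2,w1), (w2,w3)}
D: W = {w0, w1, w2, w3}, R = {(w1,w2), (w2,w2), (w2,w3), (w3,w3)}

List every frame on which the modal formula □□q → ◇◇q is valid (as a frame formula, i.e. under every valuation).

A

This is the axiom for a generalized confluence (Geach) condition; its first-order frame correspondent is ∀x ∃w (xR²w ∧ xR²w).
A: ✓.
B: fails — at 0 but no w with 0R²w and 0R²w.
C: fails — at w1 but no w with w1R²w and w1R²w.
D: fails — at w0 but no w with w0R²w and w0R²w.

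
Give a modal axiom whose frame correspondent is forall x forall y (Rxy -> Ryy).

□(□r → r)

A defining formula is □(□r → r) (the T□ axiom).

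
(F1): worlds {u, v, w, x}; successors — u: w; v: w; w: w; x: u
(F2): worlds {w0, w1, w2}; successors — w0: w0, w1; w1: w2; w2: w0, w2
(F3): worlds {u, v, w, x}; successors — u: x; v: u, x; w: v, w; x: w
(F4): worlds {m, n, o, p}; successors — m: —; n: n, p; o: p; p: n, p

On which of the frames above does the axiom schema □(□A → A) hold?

The schema corresponds to shift-reflexivity: ∀x ∀y (Rxy → Ryy).
(F1): fails — Rxu but not Ruu.
(F2): fails — Rw0w1 but not Rw1w1.
(F3): fails — Rvu but not Ruu.
(F4): ✓.

(F4)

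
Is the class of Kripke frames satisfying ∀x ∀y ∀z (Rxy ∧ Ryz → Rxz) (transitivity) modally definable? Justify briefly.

Yes — defined by □p → □□p

Yes: it is transitivity, defined by the 4 schema □p → □□p.
Suppose □p→□□p is valid. Take Rxy, Ryz and set V(p)={w : Rxw}. Then □p at x, so □□p at x, so □p at y, so p at z, i.e. Rxz.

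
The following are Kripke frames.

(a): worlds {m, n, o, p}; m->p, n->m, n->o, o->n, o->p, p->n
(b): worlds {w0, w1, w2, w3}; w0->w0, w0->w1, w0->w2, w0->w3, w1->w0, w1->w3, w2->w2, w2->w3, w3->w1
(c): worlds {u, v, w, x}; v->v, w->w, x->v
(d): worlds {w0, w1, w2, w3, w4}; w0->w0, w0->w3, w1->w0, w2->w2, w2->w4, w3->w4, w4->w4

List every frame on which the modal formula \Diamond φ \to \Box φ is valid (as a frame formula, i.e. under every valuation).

(c)

This is the axiom for partial functionality; its first-order frame correspondent is \forall x \forall y \forall z (Rxy \wedge Rxz \to y = z).
(a): fails — n sees both m and o.
(b): fails — w0 sees both w0 and w1.
(c): satisfies the condition.
(d): fails — w0 sees both w0 and w3.
Valid on: (c).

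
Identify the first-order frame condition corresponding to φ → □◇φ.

Symmetry

This schema is the B axiom.
Its frame correspondent is symmetry — ∀x ∀y (Rxy → Ryx).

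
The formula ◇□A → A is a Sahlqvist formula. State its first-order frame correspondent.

This schema is equivalent to the B axiom A → □◇A.
Its frame correspondent is symmetry — ∀x ∀y (Rxy → Ryx).

symmetry: ∀x ∀y (Rxy → Ryx)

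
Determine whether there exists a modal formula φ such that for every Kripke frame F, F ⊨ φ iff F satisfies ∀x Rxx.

The condition is reflexivity. A defining modal formula is □q → q.
Suppose □q→q is valid. At any x set V(q)={w : Rxw}. Then □q holds at x, so q holds at x, i.e. Rxx.

Yes — defined by □q → q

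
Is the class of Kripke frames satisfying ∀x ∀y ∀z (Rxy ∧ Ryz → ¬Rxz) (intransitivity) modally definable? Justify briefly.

Not modally definable

Any modally definable frame class is closed under surjective bounded morphisms.
The 7-cycle (worlds s,t,u,v,w,x,y with s→t→u→v→w→x→y→s) is intransitive. Mapping every world to a single reflexive point • is a surjective bounded morphism; the reflexive point is not intransitive (R••∧R•• but R••).
Hence intransitivity is not modally definable.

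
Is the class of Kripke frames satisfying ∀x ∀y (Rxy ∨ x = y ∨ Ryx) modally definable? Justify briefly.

Not definable by any modal formula

Any modally definable frame class is closed under disjoint unions.
Take 3 disjoint single-world reflexive frames: each is trivially connected, but their disjoint union has 3 worlds with no edge between distinct components, so it is not connected.
Hence connectedness of R is not modally definable.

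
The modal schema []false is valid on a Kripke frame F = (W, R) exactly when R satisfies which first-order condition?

Emptiness of R

□⊥ is valid iff no world has any successor (otherwise □⊥ fails at any world with one).
Conversely, any frame satisfying forall x forall y ~Rxy validates the schema.
So the correspondent is emptiness of R.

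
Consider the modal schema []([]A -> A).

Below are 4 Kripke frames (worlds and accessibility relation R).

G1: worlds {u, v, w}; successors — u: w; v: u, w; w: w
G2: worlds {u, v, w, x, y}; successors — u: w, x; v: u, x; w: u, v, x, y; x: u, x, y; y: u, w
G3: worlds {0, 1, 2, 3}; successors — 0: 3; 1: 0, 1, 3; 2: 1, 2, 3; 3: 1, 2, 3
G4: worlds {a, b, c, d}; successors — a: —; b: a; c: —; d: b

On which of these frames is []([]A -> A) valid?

none

Frame correspondent (Sahlqvist): forall x forall y (Rxy -> Ryy) — i.e. shift-reflexivity.
G1: fails — Rvu but not Ruu.
G2: fails — Ruw but not Rww.
G3: fails — R10 but not R00.
G4: fails — Rdb but not Rbb.
Valid on no frame.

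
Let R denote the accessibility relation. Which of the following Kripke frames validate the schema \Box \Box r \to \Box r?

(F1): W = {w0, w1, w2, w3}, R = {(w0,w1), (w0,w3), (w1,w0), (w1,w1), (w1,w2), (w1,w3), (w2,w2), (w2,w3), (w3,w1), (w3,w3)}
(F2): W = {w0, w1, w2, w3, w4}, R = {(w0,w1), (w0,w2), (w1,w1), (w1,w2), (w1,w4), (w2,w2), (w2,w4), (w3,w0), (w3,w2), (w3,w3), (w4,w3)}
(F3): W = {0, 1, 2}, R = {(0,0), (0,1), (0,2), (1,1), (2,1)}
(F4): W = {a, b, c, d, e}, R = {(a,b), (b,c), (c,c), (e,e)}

Frame correspondent (Sahlqvist): \forall x \forall y (Rxy \to \exists z (Rxz \wedge Rzy)) — i.e. density.
(F1): ✓.
(F2): ✓.
(F3): ✓.
(F4): fails — Rab but no z with Raz and Rzb.
Valid on: (F1), (F2), (F3).

(F1), (F2), (F3)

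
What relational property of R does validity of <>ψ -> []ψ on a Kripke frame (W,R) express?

Partial functionality

This schema is the CD axiom.
Its frame correspondent is partial functionality — forall x forall y forall z (Rxy & Rxz -> y = z).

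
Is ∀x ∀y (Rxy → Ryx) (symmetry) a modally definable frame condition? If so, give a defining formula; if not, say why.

Definable; r → □◇r defines it

This is a Sahlqvist condition; the B axiom r → □◇r defines it.
Suppose r→□◇r is valid. Take Rxy and set V(r)={x}. Then r at x, so □◇r at x, so ◇r at y, so some z with Ryz has r; z=x, i.e. Ryx.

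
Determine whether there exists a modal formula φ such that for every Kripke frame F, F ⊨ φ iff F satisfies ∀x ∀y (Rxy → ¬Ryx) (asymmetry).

Modal frame validity is preserved under surjective bounded morphisms.
The 3-cycle (worlds s,t,u with s→t→u→s) is asymmetric. Mapping every world to a single reflexive point • is a surjective bounded morphism, and the reflexive point is not asymmetric (R•• but asymmetry requires ¬R••).
So no modal formula (or set of formulas) defines exactly the asymmetric frames.

No — not modally definable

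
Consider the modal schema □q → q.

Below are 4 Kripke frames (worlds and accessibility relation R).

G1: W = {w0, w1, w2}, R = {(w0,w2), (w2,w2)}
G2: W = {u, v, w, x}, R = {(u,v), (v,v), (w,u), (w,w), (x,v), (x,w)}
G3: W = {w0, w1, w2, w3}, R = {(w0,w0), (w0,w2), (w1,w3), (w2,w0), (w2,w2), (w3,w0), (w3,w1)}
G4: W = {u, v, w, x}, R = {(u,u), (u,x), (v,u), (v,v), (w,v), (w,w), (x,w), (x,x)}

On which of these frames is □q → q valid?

This is the axiom for reflexivity; its first-order frame correspondent is ∀x Rxx.
G1: fails — world w0 does not see itself.
G2: fails — world u does not see itself.
G3: fails — world w1 does not see itself.
G4: ✓.

G4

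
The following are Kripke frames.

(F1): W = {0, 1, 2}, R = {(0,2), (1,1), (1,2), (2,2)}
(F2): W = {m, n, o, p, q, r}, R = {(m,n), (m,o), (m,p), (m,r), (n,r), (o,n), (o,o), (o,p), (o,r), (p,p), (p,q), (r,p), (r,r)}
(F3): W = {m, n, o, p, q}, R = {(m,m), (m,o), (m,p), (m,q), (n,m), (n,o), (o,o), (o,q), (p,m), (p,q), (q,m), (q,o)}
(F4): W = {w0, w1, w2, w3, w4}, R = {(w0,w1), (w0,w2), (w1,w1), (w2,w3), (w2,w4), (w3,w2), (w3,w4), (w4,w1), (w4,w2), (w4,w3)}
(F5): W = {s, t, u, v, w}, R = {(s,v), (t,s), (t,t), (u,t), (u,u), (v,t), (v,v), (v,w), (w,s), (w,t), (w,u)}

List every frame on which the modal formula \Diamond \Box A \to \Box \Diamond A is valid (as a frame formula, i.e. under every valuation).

The schema corresponds to convergence: \forall x \forall y \forall z (Rxy \wedge Rxz \to \exists w (Ryw \wedge Rzw)).
(F1): condition met.
(F2): fails — Rmn and Rmp but n and p have no common successor.
(F3): condition met.
(F4): fails — Rw0w1 and Rw0w2 but w1 and w2 have no common successor.
(F5): fails — Rts and Rtt but s and t have no common successor.

(F1), (F3)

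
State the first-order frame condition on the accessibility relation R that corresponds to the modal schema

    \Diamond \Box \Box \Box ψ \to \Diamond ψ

This is a Sahlqvist (Geach-type) schema ◇^1□^3ψ → □^0◇^1ψ.
First-order correspondent: \forall x \forall y (xRy \to \exists w (y R^3 w \wedge xRw)).

\forall x \forall y (xRy \to \exists w (y R^3 w \wedge xRw))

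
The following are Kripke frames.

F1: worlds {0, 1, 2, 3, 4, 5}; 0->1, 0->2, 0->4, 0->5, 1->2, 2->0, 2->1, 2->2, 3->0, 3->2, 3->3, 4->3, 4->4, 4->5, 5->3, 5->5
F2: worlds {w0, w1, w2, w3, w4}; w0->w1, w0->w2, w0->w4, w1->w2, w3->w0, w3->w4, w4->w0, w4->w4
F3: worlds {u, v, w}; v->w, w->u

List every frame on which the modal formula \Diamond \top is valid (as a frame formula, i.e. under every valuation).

F1

Frame correspondent (Sahlqvist): \forall x \exists y Rxy — i.e. seriality.
F1: ✓.
F2: fails — world w2 has no successor.
F3: fails — world u has no successor.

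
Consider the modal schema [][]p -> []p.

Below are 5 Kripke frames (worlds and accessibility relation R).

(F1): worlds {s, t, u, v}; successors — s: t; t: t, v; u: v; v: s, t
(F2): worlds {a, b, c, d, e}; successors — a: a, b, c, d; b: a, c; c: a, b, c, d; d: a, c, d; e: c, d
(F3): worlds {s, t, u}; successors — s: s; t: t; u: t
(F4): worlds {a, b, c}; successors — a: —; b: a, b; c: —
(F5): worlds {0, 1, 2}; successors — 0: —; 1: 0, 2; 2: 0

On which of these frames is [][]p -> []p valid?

This is the axiom for density; its first-order frame correspondent is forall x forall y (Rxy -> exists z (Rxz & Rzy)).
(F1): fails — Ruv but no z with Ruz and Rzv.
(F2): condition met.
(F3): condition met.
(F4): condition met.
(F5): fails — R12 but no z with R1z and Rz2.
Valid on: (F2), (F3), (F4).

(F2), (F3), (F4)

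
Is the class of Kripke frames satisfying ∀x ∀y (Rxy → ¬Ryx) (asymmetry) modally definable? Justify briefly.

No — not modally definable

Any modally definable frame class is closed under surjective bounded morphisms.
The 4-cycle (worlds 0,1,2,3 with 0→1→2→3→0) is asymmetric. Mapping every world to a single reflexive point • is a surjective bounded morphism, and the reflexive point is not asymmetric (R•• but asymmetry requires ¬R••).
Hence asymmetry is not modally definable.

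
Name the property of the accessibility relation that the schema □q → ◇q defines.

seriality: ∀x ∃y Rxy

Suppose □q→◇q is valid. At any x set V(q)=W. Then □q at x, so ◇q at x, so x has a successor.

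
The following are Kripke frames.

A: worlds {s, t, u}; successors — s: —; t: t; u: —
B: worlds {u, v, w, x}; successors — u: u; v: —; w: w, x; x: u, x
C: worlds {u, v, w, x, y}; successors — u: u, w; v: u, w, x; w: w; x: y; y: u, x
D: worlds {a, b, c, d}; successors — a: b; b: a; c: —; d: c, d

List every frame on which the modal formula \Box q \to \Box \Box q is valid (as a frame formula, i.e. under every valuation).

The schema corresponds to transitivity: \forall x \forall y \forall z (Rxy \wedge Ryz \to Rxz).
A: ✓.
B: fails — Rwx and Rxu but not Rwu.
C: fails — Ryx and Rxy but not Ryy.
D: fails — Rab and Rba but not Raa.

A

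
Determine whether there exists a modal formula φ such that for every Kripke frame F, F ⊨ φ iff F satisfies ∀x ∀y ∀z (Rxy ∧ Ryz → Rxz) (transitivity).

Yes: it is transitivity, defined by the 4 schema □p → □□p.
Suppose □p→□□p is valid. Take Rxy, Ryz and set V(p)={w : Rxw}. Then □p at x, so □□p at x, so □p at y, so p at z, i.e. Rxz.

Yes — defined by □p → □□p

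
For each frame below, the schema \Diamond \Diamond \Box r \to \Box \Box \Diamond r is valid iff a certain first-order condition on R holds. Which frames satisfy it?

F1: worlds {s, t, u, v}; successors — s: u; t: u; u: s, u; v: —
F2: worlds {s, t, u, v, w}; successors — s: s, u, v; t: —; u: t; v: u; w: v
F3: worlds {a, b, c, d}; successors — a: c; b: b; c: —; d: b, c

The schema corresponds to a generalized confluence (Geach) condition: \forall x \forall y \forall z ((x R^2 y \wedge x R^2 z) \to \exists w (yRw \wedge zRw)).
F1: holds.
F2: fails — sR²s, sR²t but no w* with sRw* and tRw*.
F3: holds.

F1, F3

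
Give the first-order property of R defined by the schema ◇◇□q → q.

This is a Sahlqvist (Geach-type) schema ◇^2□^1q → □^0◇^0q.
First-order correspondent: ∀x ∀y (xR²y → ∃w (yRw ∧ x = w)).

∀x ∀y (xR²y → ∃w (yRw ∧ x = w))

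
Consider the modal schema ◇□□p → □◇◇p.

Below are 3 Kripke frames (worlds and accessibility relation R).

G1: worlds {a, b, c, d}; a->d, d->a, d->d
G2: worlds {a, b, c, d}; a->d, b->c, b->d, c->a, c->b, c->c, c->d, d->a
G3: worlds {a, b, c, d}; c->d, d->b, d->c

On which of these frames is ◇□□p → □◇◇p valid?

This is the axiom for a generalized confluence (Geach) condition; its first-order frame correspondent is ∀x ∀y ∀z ((xRy ∧ xRz) → ∃w (yR²w ∧ zR²w)).
G1: satisfies the condition.
G2: fails — cRa, cRd but no w with aR²w and dR²w.
G3: fails — dRb, dRb but no w with bR²w and bR²w.

G1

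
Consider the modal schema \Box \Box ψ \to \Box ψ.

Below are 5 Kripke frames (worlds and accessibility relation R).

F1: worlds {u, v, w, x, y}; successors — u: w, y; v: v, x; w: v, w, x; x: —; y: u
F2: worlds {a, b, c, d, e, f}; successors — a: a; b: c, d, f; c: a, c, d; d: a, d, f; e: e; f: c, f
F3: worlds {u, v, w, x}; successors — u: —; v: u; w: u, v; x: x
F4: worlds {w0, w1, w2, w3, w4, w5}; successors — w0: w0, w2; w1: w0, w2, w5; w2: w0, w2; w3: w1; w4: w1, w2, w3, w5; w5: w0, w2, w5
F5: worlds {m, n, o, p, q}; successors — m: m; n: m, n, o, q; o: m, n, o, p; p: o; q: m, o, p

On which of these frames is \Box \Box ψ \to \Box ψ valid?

F2, F5

This is the axiom for density; its first-order frame correspondent is \forall x \forall y (Rxy \to \exists z (Rxz \wedge Rzy)).
F1: fails — Ruy but no z with Ruz and Rzy.
F2: condition met.
F3: fails — Rvu but no z with Rvz and Rzu.
F4: fails — Rw3w1 but no z with Rw3z and Rzw1.
F5: condition met.
Valid on: F2, F5.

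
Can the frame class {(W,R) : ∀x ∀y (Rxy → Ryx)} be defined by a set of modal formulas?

Yes — defined by q → □◇q

Yes: it is symmetry, defined by the B schema q → □◇q.
Suppose q→□◇q is valid. Take Rxy and set V(q)={x}. Then q at x, so □◇q at x, so ◇q at y, so some z with Ryz has q; z=x, i.e. Ryx.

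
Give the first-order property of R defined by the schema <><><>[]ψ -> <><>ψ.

forall x forall y (x R^3 y -> exists w (yRw & x R^2 w))

This is a Sahlqvist (Geach-type) schema ◇^3□^1ψ → □^0◇^2ψ.
Minimal-valuation argument: fix x; take any y with xR^3y and any z with xR^0z. Set V(ψ) to the set of worlds R-reachable from y in exactly 1 step. Then □^1ψ holds at y, so the antecedent holds at x; validity forces ◇^2ψ at z, giving a w with zR^2w and yR^1w.
First-order correspondent: forall x forall y (x R^3 y -> exists w (yRw & x R^2 w)).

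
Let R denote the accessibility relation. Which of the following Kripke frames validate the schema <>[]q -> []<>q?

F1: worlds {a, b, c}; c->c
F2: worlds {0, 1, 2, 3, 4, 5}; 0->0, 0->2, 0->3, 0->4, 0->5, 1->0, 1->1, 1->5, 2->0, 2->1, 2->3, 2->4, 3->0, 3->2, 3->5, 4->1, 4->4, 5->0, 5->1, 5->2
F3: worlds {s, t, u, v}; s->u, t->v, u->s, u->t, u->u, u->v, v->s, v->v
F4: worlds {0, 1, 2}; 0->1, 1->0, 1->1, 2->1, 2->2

This is the axiom for convergence; its first-order frame correspondent is forall x forall y forall z (Rxy & Rxz -> exists w (Ryw & Rzw)).
F1: satisfies the condition.
F2: fails — R03 and R04 but 3 and 4 have no common successor.
F3: fails — Ruv and Rus but v and s have no common successor.
F4: satisfies the condition.
Valid on: F1, F4.

F1, F4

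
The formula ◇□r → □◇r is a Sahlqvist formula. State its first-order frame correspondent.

convergence

Suppose ◇□r→□◇r is valid. Take Rxy, Rxz and set V(r)={w : Ryw}. Then □r at y so ◇□r at x, so □◇r at x, so ◇r at z, giving w with Rzw and Ryw.
Conversely, on a frame with convergence the schema holds at every world under every valuation.
Frame condition: ∀x ∀y ∀z (Rxy ∧ Rxz → ∃w (Ryw ∧ Rzw)).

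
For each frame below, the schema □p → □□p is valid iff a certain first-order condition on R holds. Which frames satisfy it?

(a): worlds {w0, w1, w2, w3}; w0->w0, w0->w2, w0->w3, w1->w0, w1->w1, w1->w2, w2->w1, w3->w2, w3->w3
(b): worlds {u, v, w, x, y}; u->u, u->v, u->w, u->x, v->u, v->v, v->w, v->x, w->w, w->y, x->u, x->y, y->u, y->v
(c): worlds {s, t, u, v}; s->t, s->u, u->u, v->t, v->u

(c)

This is the axiom for transitivity; its first-order frame correspondent is ∀x ∀y ∀z (Rxy ∧ Ryz → Rxz).
(a): fails — Rw1w0 and Rw0w3 but not Rw1w3.
(b): fails — Ruw and Rwy but not Ruy.
(c): condition met.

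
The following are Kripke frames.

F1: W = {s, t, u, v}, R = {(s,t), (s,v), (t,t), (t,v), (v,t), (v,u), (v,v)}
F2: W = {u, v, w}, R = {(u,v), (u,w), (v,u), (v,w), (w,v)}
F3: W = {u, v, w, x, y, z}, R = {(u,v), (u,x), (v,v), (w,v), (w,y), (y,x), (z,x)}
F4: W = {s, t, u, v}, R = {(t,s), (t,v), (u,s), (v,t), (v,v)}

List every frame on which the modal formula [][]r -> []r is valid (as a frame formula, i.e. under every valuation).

F1

The schema corresponds to density: forall x forall y (Rxy -> exists z (Rxz & Rzy)).
F1: condition met.
F2: fails — Rvu but no z with Rvz and Rzu.
F3: fails — Ryx but no t with Ryt and Rtx.
F4: fails — Rus but no z with Ruz and Rzs.
Valid on: F1.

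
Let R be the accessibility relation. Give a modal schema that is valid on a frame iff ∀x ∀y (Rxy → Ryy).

A defining formula is □(□ψ → ψ) (the T□ axiom).

□(□ψ → ψ)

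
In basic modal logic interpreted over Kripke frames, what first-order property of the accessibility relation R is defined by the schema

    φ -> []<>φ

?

This schema is the B axiom.
Its frame correspondent is symmetry — forall x forall y (Rxy -> Ryx).

symmetry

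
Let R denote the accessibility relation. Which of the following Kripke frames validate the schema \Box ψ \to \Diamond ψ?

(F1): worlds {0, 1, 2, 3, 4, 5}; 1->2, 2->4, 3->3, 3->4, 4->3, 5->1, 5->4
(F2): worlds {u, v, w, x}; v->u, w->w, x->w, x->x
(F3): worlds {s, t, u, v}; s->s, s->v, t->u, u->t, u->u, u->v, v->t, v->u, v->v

(F3)

Frame correspondent (Sahlqvist): \forall x \exists y Rxy — i.e. seriality.
(F1): fails — world 0 has no successor.
(F2): fails — world u has no successor.
(F3): condition met.
Valid on: (F3).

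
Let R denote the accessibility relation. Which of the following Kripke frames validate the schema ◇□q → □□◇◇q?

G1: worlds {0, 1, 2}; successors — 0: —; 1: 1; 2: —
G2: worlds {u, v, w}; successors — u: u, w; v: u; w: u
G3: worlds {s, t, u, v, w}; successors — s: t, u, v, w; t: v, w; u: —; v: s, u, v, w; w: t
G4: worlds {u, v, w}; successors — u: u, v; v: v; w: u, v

G1, G2, G4

This is the axiom for a generalized confluence (Geach) condition; its first-order frame correspondent is ∀x ∀y ∀z ((xRy ∧ xR²z) → ∃w (yRw ∧ zR²w)).
G1: condition met.
G2: condition met.
G3: fails — sRt, sR²u but no w* with tRw* and uR²w*.
G4: condition met.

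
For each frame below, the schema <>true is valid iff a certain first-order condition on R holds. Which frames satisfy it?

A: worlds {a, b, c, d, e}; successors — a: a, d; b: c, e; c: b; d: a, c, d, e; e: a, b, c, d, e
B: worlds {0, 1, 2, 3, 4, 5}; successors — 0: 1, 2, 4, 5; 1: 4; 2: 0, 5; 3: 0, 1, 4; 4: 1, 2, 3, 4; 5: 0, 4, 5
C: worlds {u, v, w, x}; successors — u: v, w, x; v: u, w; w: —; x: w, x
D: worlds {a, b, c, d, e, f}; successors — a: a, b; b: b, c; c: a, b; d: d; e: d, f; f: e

A, B, D

The schema corresponds to seriality: forall x exists y Rxy.
A: holds.
B: holds.
C: fails — world w has no successor.
D: holds.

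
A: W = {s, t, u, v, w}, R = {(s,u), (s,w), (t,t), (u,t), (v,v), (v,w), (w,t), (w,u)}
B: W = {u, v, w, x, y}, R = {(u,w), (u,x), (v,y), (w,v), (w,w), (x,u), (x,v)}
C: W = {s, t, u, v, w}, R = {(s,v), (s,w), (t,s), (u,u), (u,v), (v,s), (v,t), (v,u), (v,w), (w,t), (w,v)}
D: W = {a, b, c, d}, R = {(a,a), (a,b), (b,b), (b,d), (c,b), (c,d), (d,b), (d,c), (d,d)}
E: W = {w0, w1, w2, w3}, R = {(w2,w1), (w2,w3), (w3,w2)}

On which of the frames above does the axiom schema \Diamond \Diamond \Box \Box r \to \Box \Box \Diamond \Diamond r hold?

A, C, D

The schema corresponds to a generalized confluence (Geach) condition: \forall x \forall y \forall z ((x R^2 y \wedge x R^2 z) \to \exists w (y R^2 w \wedge z R^2 w)).
A: satisfies the condition.
B: fails — uR²u, uR²v but no t with uR²t and vR²t.
C: satisfies the condition.
D: satisfies the condition.
E: fails — w3R²w1, w3R²w1 but no w with w1R²w and w1R²w.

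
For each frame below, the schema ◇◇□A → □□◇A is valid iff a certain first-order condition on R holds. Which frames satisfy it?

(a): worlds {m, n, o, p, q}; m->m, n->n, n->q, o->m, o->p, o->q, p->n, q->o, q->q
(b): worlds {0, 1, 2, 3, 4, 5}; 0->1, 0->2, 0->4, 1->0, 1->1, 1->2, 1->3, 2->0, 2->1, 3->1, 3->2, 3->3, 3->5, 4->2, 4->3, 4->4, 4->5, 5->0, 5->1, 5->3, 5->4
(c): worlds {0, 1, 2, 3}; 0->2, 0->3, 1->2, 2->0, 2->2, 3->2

(c)

This is the axiom for a generalized confluence (Geach) condition; its first-order frame correspondent is ∀x ∀y ∀z ((xR²y ∧ xR²z) → ∃w (yRw ∧ zRw)).
(a): fails — oR²m, oR²n but no w with mRw and nRw.
(b): fails — 0R²2, 0R²4 but no w with 2Rw and 4Rw.
(c): condition met.
Valid on: (c).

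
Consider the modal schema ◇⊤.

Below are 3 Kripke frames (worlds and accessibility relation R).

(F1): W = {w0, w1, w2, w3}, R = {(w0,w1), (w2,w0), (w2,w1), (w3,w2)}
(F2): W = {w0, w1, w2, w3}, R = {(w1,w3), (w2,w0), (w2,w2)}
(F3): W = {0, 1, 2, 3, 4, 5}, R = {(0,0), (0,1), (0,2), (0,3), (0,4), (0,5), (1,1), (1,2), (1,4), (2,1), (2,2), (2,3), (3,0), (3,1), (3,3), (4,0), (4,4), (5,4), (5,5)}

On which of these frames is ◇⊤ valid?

(F3)

Frame correspondent (Sahlqvist): ∀x ∃y Rxy — i.e. seriality.
(F1): fails — world w1 has no successor.
(F2): fails — world w0 has no successor.
(F3): holds.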